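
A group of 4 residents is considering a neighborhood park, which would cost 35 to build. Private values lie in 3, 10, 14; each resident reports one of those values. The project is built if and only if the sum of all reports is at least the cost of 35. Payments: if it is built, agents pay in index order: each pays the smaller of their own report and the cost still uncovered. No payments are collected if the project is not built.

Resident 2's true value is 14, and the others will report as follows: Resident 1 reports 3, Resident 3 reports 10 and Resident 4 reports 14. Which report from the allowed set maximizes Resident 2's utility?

10

Report 3: project not built, utility 0.
Report 10: project built, pays 10, utility 14 - 10 = 4.
Report 14: project built, pays 14, utility 14 - 14 = 0.
The best choice is 10 with utility 4.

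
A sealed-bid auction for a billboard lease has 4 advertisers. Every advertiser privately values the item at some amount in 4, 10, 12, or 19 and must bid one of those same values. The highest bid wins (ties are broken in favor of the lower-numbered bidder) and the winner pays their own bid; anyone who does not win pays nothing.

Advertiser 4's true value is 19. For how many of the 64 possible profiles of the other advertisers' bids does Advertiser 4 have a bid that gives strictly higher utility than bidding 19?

8

Others bid (4, 4, 4): truth gives 0; bid 10 gives 9 > 0. Violating.
Others bid (4, 4, 10): truth gives 0; bid 12 gives 7 > 0. Violating.
Others bid (4, 10, 4): truth gives 0; bid 12 gives 7 > 0. Violating.
Others bid (4, 10, 10): truth gives 0; bid 12 gives 7 > 0. Violating.
Others bid (4, 4, 12): truth gives 0; no alternative beats it.
Others bid (4, 4, 19): truth gives 0; no alternative beats it.
(Checking all 64 profiles: 8 have a profitable deviation, 56 do not.)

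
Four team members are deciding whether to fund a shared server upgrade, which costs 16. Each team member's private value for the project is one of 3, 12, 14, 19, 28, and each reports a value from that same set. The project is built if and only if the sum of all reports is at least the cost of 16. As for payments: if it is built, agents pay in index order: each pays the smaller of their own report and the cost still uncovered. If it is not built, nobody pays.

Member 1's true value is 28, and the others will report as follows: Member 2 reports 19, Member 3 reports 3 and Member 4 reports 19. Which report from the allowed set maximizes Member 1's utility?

Report 3: project built, pays 3, utility 28 - 3 = 25.
Report 12: project built, pays 12, utility 28 - 12 = 16.
Report 14: project built, pays 14, utility 28 - 14 = 14.
Report 19: project built, pays 16, utility 28 - 16 = 12.
Report 28: project built, pays 16, utility 28 - 16 = 12.
The best choice is 3 with utility 25.

3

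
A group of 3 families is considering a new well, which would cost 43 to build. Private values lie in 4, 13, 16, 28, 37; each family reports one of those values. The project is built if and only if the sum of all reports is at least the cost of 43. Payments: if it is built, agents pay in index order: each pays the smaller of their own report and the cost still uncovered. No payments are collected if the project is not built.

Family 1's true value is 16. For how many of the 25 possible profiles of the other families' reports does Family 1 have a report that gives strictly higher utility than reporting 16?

Others report (4, 28): truth gives 0; report 13 gives 3 > 0. Violating.
Others report (4, 37): truth gives 0; report 4 gives 12 > 0. Violating.
Others report (13, 28): truth gives 0; report 4 gives 12 > 0. Violating.
Others report (13, 37): truth gives 0; report 4 gives 12 > 0. Violating.
Others report (4, 4): truth gives 0; no alternative beats it.
Others report (4, 13): truth gives 0; no alternative beats it.
(Checking all 25 profiles: 17 have a profitable deviation, 8 do not.)

17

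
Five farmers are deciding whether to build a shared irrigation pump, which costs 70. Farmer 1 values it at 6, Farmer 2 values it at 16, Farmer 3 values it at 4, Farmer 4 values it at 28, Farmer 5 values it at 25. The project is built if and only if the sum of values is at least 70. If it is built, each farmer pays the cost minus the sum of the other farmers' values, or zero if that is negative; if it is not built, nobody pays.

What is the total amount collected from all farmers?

Total value 79 ≥ cost 70, so it is built.
Farmer 1: others sum to 73; max(0, 70 - 73) = 0.
Farmer 2: others sum to 63; max(0, 70 - 63) = 7.
Farmer 3: others sum to 75; max(0, 70 - 75) = 0.
Farmer 4: others sum to 51; max(0, 70 - 51) = 19.
Farmer 5: others sum to 54; max(0, 70 - 54) = 16.
Total collected = 0 + 7 + 0 + 19 + 16 = 42.

42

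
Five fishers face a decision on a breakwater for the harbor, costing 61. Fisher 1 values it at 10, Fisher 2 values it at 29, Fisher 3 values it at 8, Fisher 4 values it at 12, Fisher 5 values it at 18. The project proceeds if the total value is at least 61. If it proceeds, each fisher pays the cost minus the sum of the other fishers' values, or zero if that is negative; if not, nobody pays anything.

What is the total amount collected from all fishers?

Total value 77 ≥ cost 61, so it is built.
Fisher 1: others sum to 67; max(0, 61 - 67) = 0.
Fisher 2: others sum to 48; max(0, 61 - 48) = 13.
Fisher 3: others sum to 69; max(0, 61 - 69) = 0.
Fisher 4: others sum to 65; max(0, 61 - 65) = 0.
Fisher 5: others sum to 59; max(0, 61 - 59) = 2.
Total collected = 0 + 13 + 0 + 0 + 2 = 15.

15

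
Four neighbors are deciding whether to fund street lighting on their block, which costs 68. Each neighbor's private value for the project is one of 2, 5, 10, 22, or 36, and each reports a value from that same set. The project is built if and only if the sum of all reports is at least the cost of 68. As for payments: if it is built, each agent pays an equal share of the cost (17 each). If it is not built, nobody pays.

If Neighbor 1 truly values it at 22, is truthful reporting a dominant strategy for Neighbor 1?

No

Consider the case where Neighbor 2 reports 2, Neighbor 3 reports 2 and Neighbor 4 reports 36.
Truthful report 22: project not built, utility 0.
Report 36 instead: project built, pays 17, utility 22 - 17 = 5.
Since 5 > 0, reporting 36 is strictly better here, so truthful reporting is not dominant.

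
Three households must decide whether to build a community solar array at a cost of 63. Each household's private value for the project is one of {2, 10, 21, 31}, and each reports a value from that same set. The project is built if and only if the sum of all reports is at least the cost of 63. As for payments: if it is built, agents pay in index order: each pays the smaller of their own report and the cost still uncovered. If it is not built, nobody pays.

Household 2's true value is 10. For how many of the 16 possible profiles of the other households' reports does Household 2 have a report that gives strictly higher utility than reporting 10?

1

Others report (31, 31): truth gives 0; report 2 gives 8 > 0. Violating.
Others report (2, 2): truth gives 0; no alternative beats it.
Others report (2, 10): truth gives 0; no alternative beats it.
(Checking all 16 profiles: 1 has a profitable deviation, 15 do not.)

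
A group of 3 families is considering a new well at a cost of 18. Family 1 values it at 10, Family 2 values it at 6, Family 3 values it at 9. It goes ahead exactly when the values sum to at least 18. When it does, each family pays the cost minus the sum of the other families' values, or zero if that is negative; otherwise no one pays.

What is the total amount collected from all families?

Total value 25 ≥ cost 18, so it is built.
Family 1: others sum to 15; max(0, 18 - 15) = 3.
Family 2: others sum to 19; max(0, 18 - 19) = 0.
Family 3: others sum to 16; max(0, 18 - 16) = 2.
Total collected = 3 + 0 + 2 = 5.

5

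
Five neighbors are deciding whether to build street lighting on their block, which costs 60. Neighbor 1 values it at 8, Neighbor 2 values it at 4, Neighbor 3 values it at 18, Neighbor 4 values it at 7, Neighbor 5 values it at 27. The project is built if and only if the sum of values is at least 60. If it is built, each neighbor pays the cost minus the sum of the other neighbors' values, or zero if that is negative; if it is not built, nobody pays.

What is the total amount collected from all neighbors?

Total value 64 ≥ cost 60, so it is built.
Neighbor 1: others sum to 56; max(0, 60 - 56) = 4.
Neighbor 2: others sum to 60; max(0, 60 - 60) = 0.
Neighbor 3: others sum to 46; max(0, 60 - 46) = 14.
Neighbor 4: others sum to 57; max(0, 60 - 57) = 3.
Neighbor 5: others sum to 37; max(0, 60 - 37) = 23.
Total collected = 4 + 0 + 14 + 3 + 23 = 44.

44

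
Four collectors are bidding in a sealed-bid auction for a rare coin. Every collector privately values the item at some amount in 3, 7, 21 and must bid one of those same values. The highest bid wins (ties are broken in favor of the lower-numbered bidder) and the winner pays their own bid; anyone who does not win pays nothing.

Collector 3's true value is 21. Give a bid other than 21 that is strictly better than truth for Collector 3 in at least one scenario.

Suppose Collector 1 bids 3, Collector 2 bids 3 and Collector 4 bids 3.
Bid 21: wins, pays 21, utility 21 - 21 = 0.
Bid 7: wins, pays 7, utility 21 - 7 = 14.
So bidding 7 beats truth here (14 > 0).

7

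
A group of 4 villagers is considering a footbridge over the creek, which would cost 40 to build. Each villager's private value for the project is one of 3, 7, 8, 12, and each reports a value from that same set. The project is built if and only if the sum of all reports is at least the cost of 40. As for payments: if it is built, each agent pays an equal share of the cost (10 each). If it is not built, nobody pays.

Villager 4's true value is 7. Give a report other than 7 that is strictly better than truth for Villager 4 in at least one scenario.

3

Suppose Villager 1 reports 12, Villager 2 reports 12 and Villager 3 reports 12.
Report 7: project built, pays 10, utility 7 - 10 = -3.
Report 3: project not built, utility 0.
So reporting 3 beats truth here (0 > -3).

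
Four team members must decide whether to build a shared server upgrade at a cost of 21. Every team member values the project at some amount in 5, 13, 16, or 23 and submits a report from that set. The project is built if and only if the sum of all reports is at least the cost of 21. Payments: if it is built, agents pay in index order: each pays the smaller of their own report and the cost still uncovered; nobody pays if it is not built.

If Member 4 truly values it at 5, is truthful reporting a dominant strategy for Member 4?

Check each profile of the others' reports and compare truth against every alternative report.
Others report (5, 5, 5): truth gives 0, best alternative gives -1.
Others report (5, 5, 13): truth gives 5, best alternative gives 5.
Others report (5, 5, 16): truth gives 5, best alternative gives 5.
Others report (5, 5, 23): truth gives 5, best alternative gives 5.
Others report (5, 13, 5): truth gives 5, best alternative gives 5.
Others report (5, 13, 13): truth gives 5, best alternative gives 5.
(Remaining 58 profiles checked similarly; truth is weakly best in each.)
In every case the truthful report is at least as good as any alternative, so it is a dominant strategy.

Yes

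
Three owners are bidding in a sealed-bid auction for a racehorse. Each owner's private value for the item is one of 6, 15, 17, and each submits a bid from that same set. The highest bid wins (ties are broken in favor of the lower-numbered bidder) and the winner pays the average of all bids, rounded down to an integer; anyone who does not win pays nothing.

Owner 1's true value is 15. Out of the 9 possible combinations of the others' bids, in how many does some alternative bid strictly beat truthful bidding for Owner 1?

3

Others bid (6, 6): truth gives 6; bid 6 gives 9 > 6. Violating.
Others bid (6, 17): truth gives 0; bid 17 gives 2 > 0. Violating.
Others bid (17, 6): truth gives 0; bid 17 gives 2 > 0. Violating.
Others bid (6, 15): truth gives 3; no alternative beats it.
Others bid (15, 6): truth gives 3; no alternative beats it.
(Checking all 9 profiles: 3 have a profitable deviation, 6 do not.)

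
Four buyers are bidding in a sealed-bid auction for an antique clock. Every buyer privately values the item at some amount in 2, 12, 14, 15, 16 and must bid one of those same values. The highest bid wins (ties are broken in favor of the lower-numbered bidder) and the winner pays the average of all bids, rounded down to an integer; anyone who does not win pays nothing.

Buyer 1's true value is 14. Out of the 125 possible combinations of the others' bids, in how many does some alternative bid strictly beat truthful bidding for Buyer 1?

Others bid (2, 2, 2): truth gives 9; bid 2 gives 12 > 9. Violating.
Others bid (2, 2, 15): truth gives 0; bid 15 gives 6 > 0. Violating.
Others bid (2, 2, 16): truth gives 0; bid 16 gives 5 > 0. Violating.
Others bid (2, 12, 12): truth gives 4; bid 12 gives 5 > 4. Violating.
Others bid (2, 2, 12): truth gives 7; no alternative beats it.
Others bid (2, 2, 14): truth gives 6; no alternative beats it.
(Checking all 125 profiles: 49 have a profitable deviation, 76 do not.)

49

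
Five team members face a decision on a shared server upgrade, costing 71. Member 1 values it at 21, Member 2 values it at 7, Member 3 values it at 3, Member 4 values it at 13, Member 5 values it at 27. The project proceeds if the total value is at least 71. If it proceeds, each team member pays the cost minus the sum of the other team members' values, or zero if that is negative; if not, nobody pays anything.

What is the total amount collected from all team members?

Total value 71 ≥ cost 71, so it is built.
Member 1: others sum to 50; max(0, 71 - 50) = 21.
Member 2: others sum to 64; max(0, 71 - 64) = 7.
Member 3: others sum to 68; max(0, 71 - 68) = 3.
Member 4: others sum to 58; max(0, 71 - 58) = 13.
Member 5: others sum to 44; max(0, 71 - 44) = 27.
Total collected = 21 + 7 + 3 + 13 + 27 = 71.

71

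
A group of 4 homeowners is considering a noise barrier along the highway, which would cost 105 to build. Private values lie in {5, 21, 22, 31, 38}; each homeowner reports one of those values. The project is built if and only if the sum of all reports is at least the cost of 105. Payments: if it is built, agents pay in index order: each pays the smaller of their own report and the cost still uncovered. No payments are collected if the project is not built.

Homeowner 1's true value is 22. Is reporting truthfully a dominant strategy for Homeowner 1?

Consider the case where Homeowner 2 reports 21, Homeowner 3 reports 31 and Homeowner 4 reports 38.
Truthful report 22: project built, pays 22, utility 22 - 22 = 0.
Report 21 instead: project built, pays 21, utility 22 - 21 = 1.
Since 1 > 0, reporting 21 is strictly better here, so truthful reporting is not dominant.

No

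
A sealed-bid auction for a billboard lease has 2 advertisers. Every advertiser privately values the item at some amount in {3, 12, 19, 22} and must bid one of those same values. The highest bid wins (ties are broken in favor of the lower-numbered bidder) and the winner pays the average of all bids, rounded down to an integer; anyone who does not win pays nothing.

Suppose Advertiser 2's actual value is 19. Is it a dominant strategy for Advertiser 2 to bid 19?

Consider the case where Advertiser 1 bids 3.
Truthful bid 19: wins, pays 11, utility 19 - 11 = 8.
Bid 12 instead: wins, pays 7, utility 19 - 7 = 12.
Since 12 > 8, bidding 12 is strictly better here, so truthful bidding is not dominant.

No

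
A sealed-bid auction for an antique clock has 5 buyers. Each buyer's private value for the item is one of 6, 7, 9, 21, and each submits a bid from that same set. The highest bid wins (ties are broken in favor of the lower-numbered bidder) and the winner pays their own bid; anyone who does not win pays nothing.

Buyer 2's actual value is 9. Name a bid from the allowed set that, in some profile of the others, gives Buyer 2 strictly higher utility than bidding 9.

Suppose Buyer 1 bids 6, Buyer 3 bids 6, Buyer 4 bids 6 and Buyer 5 bids 6.
Bid 9: wins, pays 9, utility 9 - 9 = 0.
Bid 7: wins, pays 7, utility 9 - 7 = 2.
So bidding 7 beats truth here (2 > 0).

7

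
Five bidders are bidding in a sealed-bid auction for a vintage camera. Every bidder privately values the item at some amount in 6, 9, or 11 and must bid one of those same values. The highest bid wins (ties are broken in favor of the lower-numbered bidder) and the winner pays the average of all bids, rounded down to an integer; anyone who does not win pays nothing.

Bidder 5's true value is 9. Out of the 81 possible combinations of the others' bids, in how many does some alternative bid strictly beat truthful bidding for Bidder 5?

Others bid (6, 6, 6, 9): truth gives 0; bid 11 gives 2 > 0. Violating.
Others bid (6, 6, 9, 6): truth gives 0; bid 11 gives 2 > 0. Violating.
Others bid (6, 6, 9, 9): truth gives 0; bid 11 gives 1 > 0. Violating.
Others bid (6, 9, 6, 6): truth gives 0; bid 11 gives 2 > 0. Violating.
Others bid (6, 6, 6, 6): truth gives 3; no alternative beats it.
Others bid (6, 6, 6, 11): truth gives 0; no alternative beats it.
(Checking all 81 profiles: 14 have a profitable deviation, 67 do not.)

14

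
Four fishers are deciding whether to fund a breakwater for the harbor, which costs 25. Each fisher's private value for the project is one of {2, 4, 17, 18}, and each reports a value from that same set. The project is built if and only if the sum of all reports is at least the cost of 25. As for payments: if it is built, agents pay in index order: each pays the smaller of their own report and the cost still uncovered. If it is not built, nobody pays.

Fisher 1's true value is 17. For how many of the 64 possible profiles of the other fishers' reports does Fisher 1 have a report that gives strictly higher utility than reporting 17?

56

Others report (2, 2, 17): truth gives 0; report 4 gives 13 > 0. Violating.
Others report (2, 2, 18): truth gives 0; report 4 gives 13 > 0. Violating.
Others report (2, 4, 17): truth gives 0; report 2 gives 15 > 0. Violating.
Others report (2, 4, 18): truth gives 0; report 2 gives 15 > 0. Violating.
Others report (2, 2, 2): truth gives 0; no alternative beats it.
Others report (2, 2, 4): truth gives 0; no alternative beats it.
(Checking all 64 profiles: 56 have a profitable deviation, 8 do not.)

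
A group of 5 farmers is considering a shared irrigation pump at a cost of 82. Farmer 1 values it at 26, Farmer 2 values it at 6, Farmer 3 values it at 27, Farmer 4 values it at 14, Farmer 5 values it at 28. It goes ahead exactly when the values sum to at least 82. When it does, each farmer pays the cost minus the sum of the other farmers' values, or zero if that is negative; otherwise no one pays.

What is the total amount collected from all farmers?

24

Total value 101 ≥ cost 82, so it is built.
Farmer 1: others sum to 75; max(0, 82 - 75) = 7.
Farmer 2: others sum to 95; max(0, 82 - 95) = 0.
Farmer 3: others sum to 74; max(0, 82 - 74) = 8.
Farmer 4: others sum to 87; max(0, 82 - 87) = 0.
Farmer 5: others sum to 73; max(0, 82 - 73) = 9.
Total collected = 7 + 0 + 8 + 0 + 9 = 24.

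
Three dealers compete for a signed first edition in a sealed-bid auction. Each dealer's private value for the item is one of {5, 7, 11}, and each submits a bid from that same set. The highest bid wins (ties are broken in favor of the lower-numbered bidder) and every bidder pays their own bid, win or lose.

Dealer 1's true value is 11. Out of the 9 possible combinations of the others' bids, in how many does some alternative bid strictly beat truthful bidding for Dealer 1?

Others bid (5, 5): truth gives 0; bid 5 gives 6 > 0. Violating.
Others bid (5, 7): truth gives 0; bid 7 gives 4 > 0. Violating.
Others bid (7, 5): truth gives 0; bid 7 gives 4 > 0. Violating.
Others bid (7, 7): truth gives 0; bid 7 gives 4 > 0. Violating.
Others bid (5, 11): truth gives 0; no alternative beats it.
Others bid (7, 11): truth gives 0; no alternative beats it.
(Checking all 9 profiles: 4 have a profitable deviation, 5 do not.)

4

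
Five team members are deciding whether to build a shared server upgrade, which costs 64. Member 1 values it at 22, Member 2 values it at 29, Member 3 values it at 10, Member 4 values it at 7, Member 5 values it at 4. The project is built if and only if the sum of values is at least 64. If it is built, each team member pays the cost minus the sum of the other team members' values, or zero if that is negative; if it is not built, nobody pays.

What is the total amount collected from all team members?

Total value 72 ≥ cost 64, so it is built.
Member 1: others sum to 50; max(0, 64 - 50) = 14.
Member 2: others sum to 43; max(0, 64 - 43) = 21.
Member 3: others sum to 62; max(0, 64 - 62) = 2.
Member 4: others sum to 65; max(0, 64 - 65) = 0.
Member 5: others sum to 68; max(0, 64 - 68) = 0.
Total collected = 14 + 21 + 2 + 0 + 0 = 37.

37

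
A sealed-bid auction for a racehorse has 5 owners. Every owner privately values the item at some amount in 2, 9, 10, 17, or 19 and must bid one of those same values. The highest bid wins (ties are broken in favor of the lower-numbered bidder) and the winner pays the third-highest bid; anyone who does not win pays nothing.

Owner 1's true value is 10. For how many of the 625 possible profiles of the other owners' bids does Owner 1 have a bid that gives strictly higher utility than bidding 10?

Others bid (2, 2, 2, 17): truth gives 0; bid 17 gives 8 > 0. Violating.
Others bid (2, 2, 2, 19): truth gives 0; bid 19 gives 8 > 0. Violating.
Others bid (2, 2, 9, 17): truth gives 0; bid 17 gives 1 > 0. Violating.
Others bid (2, 2, 9, 19): truth gives 0; bid 19 gives 1 > 0. Violating.
Others bid (2, 2, 2, 2): truth gives 8; no alternative beats it.
Others bid (2, 2, 2, 9): truth gives 8; no alternative beats it.
(Checking all 625 profiles: 64 have a profitable deviation, 561 do not.)

64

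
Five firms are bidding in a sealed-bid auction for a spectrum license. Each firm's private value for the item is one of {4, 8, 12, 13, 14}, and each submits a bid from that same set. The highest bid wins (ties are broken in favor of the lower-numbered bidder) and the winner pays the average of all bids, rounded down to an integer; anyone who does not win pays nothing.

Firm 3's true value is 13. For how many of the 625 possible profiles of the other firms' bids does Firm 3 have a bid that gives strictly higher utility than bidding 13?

Others bid (4, 4, 4, 4): truth gives 8; bid 8 gives 9 > 8. Violating.
Others bid (4, 4, 4, 8): truth gives 7; bid 8 gives 8 > 7. Violating.
Others bid (4, 4, 4, 14): truth gives 0; bid 14 gives 5 > 0. Violating.
Others bid (4, 4, 8, 4): truth gives 7; bid 8 gives 8 > 7. Violating.
Others bid (4, 4, 4, 12): truth gives 6; no alternative beats it.
Others bid (4, 4, 4, 13): truth gives 6; no alternative beats it.
(Checking all 625 profiles: 245 have a profitable deviation, 380 do not.)

245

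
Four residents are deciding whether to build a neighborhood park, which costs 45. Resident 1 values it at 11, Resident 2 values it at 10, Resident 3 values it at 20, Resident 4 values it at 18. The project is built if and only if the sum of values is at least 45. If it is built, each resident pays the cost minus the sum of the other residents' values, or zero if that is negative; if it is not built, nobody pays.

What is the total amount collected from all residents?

Total value 59 ≥ cost 45, so it is built.
Resident 1: others sum to 48; max(0, 45 - 48) = 0.
Resident 2: others sum to 49; max(0, 45 - 49) = 0.
Resident 3: others sum to 39; max(0, 45 - 39) = 6.
Resident 4: others sum to 41; max(0, 45 - 41) = 4.
Total collected = 0 + 0 + 6 + 4 = 10.

10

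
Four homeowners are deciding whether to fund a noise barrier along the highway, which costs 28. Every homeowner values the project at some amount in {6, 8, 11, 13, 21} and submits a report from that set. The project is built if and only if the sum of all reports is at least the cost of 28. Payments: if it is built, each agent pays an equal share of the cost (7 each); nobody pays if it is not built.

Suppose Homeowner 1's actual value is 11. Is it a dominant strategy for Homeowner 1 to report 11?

Check each profile of the others' reports and compare truth against every alternative report.
Others report (6, 6, 6): truth gives 4, best alternative gives 4.
Others report (6, 6, 8): truth gives 4, best alternative gives 4.
Others report (6, 6, 11): truth gives 4, best alternative gives 4.
Others report (6, 6, 13): truth gives 4, best alternative gives 4.
Others report (6, 6, 21): truth gives 4, best alternative gives 4.
Others report (6, 8, 6): truth gives 4, best alternative gives 4.
(Remaining 119 profiles checked similarly; truth is weakly best in each.)
In every case the truthful report is at least as good as any alternative, so it is a dominant strategy.

Yes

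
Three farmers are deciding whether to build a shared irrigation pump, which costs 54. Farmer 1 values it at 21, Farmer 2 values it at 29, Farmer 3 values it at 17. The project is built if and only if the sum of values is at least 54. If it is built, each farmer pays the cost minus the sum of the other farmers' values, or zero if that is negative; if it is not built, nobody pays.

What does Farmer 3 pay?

Total value 67 ≥ cost 54, so the project is built.
The other farmers' values sum to 50.
Cost minus that sum is 54 - 50 = 4.

4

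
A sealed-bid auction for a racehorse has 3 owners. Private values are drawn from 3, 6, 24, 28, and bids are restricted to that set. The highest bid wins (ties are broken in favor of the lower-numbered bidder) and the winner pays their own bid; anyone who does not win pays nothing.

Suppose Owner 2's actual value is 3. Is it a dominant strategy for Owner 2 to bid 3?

Yes

Check each profile of the others' bids and compare truth against every alternative bid.
Others bid (3, 3): truth gives 0, best alternative gives -3.
Others bid (3, 6): truth gives 0, best alternative gives -3.
Others bid (3, 24): truth gives 0, best alternative gives 0.
Others bid (3, 28): truth gives 0, best alternative gives 0.
Others bid (6, 3): truth gives 0, best alternative gives 0.
Others bid (6, 6): truth gives 0, best alternative gives 0.
(Remaining 10 profiles checked similarly; truth is weakly best in each.)
In every case the truthful bid is at least as good as any alternative, so it is a dominant strategy.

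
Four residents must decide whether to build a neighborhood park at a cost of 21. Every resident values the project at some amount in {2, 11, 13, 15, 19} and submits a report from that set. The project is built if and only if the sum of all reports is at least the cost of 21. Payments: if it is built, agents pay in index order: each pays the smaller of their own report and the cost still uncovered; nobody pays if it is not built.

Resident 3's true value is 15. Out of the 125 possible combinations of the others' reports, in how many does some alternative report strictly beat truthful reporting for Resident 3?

Others report (2, 2, 11): truth gives 0; report 11 gives 4 > 0. Violating.
Others report (2, 2, 13): truth gives 0; report 11 gives 4 > 0. Violating.
Others report (2, 2, 15): truth gives 0; report 2 gives 13 > 0. Violating.
Others report (2, 2, 19): truth gives 0; report 2 gives 13 > 0. Violating.
Others report (2, 2, 2): truth gives 0; no alternative beats it.
Others report (2, 11, 2): truth gives 7; no alternative beats it.
(Checking all 125 profiles: 30 have a profitable deviation, 95 do not.)

30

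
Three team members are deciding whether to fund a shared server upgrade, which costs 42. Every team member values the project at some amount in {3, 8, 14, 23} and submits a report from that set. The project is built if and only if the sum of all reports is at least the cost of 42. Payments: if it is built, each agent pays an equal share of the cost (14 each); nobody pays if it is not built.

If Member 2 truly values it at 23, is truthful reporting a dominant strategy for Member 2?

Yes

Check each profile of the others' reports and compare truth against every alternative report.
Others report (3, 23): truth gives 9, best alternative gives 0.
Others report (8, 14): truth gives 9, best alternative gives 0.
Others report (14, 8): truth gives 9, best alternative gives 0.
Others report (23, 3): truth gives 9, best alternative gives 0.
Others report (8, 23): truth gives 9, best alternative gives 9.
Others report (14, 14): truth gives 9, best alternative gives 9.
(Remaining 10 profiles checked similarly; truth is weakly best in each.)
In every case the truthful report is at least as good as any alternative, so it is a dominant strategy.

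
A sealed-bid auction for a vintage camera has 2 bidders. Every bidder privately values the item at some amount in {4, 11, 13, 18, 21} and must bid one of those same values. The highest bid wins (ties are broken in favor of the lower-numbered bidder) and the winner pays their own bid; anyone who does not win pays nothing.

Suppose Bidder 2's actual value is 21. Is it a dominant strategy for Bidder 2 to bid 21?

No

Consider the case where Bidder 1 bids 4.
Truthful bid 21: wins, pays 21, utility 21 - 21 = 0.
Bid 11 instead: wins, pays 11, utility 21 - 11 = 10.
Since 10 > 0, bidding 11 is strictly better here, so truthful bidding is not dominant.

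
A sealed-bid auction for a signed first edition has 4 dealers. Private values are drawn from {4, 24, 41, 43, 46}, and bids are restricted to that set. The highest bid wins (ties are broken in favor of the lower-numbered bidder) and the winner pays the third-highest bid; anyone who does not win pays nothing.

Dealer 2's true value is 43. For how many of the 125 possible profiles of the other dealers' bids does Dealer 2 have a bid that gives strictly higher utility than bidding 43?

27

Others bid (4, 4, 46): truth gives 0; bid 46 gives 39 > 0. Violating.
Others bid (4, 24, 46): truth gives 0; bid 46 gives 19 > 0. Violating.
Others bid (4, 41, 46): truth gives 0; bid 46 gives 2 > 0. Violating.
Others bid (4, 46, 4): truth gives 0; bid 46 gives 39 > 0. Violating.
Others bid (4, 4, 4): truth gives 39; no alternative beats it.
Others bid (4, 4, 24): truth gives 39; no alternative beats it.
(Checking all 125 profiles: 27 have a profitable deviation, 98 do not.)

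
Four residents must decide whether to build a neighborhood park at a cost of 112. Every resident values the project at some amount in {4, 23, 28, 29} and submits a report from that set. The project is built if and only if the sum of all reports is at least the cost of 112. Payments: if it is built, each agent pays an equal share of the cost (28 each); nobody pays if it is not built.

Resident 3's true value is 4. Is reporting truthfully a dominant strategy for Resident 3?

Check each profile of the others' reports and compare truth against every alternative report.
Others report (4, 4, 4): truth gives 0, best alternative gives 0.
Others report (4, 4, 23): truth gives 0, best alternative gives 0.
Others report (4, 4, 28): truth gives 0, best alternative gives 0.
Others report (4, 4, 29): truth gives 0, best alternative gives 0.
Others report (4, 23, 4): truth gives 0, best alternative gives 0.
Others report (4, 23, 23): truth gives 0, best alternative gives 0.
(Remaining 58 profiles checked similarly; truth is weakly best in each.)
In every case the truthful report is at least as good as any alternative, so it is a dominant strategy.

Yes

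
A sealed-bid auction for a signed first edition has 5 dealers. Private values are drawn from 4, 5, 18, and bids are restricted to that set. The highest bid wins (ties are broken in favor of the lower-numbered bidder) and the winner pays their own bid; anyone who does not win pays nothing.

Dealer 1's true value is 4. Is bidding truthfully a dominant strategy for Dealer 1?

Yes

Check each profile of the others' bids and compare truth against every alternative bid.
Others bid (4, 4, 4, 4): truth gives 0, best alternative gives -1.
Others bid (4, 4, 4, 5): truth gives 0, best alternative gives -1.
Others bid (4, 4, 5, 4): truth gives 0, best alternative gives -1.
Others bid (4, 4, 5, 5): truth gives 0, best alternative gives -1.
Others bid (4, 5, 4, 4): truth gives 0, best alternative gives -1.
Others bid (4, 5, 4, 5): truth gives 0, best alternative gives -1.
(Remaining 75 profiles checked similarly; truth is weakly best in each.)
In every case the truthful bid is at least as good as any alternative, so it is a dominant strategy.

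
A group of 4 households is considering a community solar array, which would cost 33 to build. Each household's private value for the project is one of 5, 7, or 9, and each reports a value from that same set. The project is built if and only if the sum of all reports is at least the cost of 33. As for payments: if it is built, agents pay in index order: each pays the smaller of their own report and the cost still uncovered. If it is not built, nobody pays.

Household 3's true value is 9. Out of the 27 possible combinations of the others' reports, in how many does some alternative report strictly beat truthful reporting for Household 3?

Others report (9, 9, 9): truth gives 0; report 7 gives 2 > 0. Violating.
Others report (5, 5, 5): truth gives 0; no alternative beats it.
Others report (5, 5, 7): truth gives 0; no alternative beats it.
(Checking all 27 profiles: 1 has a profitable deviation, 26 do not.)

1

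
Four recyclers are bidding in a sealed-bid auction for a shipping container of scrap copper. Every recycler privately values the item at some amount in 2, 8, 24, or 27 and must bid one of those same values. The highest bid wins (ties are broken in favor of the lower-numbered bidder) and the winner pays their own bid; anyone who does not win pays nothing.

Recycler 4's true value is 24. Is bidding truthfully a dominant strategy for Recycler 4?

Consider the case where Recycler 1 bids 2, Recycler 2 bids 2 and Recycler 3 bids 2.
Truthful bid 24: wins, pays 24, utility 24 - 24 = 0.
Bid 8 instead: wins, pays 8, utility 24 - 8 = 16.
Since 16 > 0, bidding 8 is strictly better here, so truthful bidding is not dominant.

No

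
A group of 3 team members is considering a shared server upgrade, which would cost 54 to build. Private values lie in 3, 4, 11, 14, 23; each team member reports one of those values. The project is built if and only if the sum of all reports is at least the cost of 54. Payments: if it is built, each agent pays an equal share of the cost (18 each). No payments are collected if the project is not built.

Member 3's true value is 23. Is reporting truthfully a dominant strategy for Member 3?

Check each profile of the others' reports and compare truth against every alternative report.
Others report (11, 23): truth gives 5, best alternative gives 0.
Others report (14, 23): truth gives 5, best alternative gives 0.
Others report (23, 11): truth gives 5, best alternative gives 0.
Others report (23, 14): truth gives 5, best alternative gives 0.
Others report (23, 23): truth gives 5, best alternative gives 5.
Others report (3, 3): truth gives 0, best alternative gives 0.
(Remaining 19 profiles checked similarly; truth is weakly best in each.)
In every case the truthful report is at least as good as any alternative, so it is a dominant strategy.

Yes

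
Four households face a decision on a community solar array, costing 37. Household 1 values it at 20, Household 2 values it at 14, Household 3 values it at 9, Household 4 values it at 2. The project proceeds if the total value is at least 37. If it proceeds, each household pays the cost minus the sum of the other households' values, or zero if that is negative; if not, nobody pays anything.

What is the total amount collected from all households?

19

Total value 45 ≥ cost 37, so it is built.
Household 1: others sum to 25; max(0, 37 - 25) = 12.
Household 2: others sum to 31; max(0, 37 - 31) = 6.
Household 3: others sum to 36; max(0, 37 - 36) = 1.
Household 4: others sum to 43; max(0, 37 - 43) = 0.
Total collected = 12 + 6 + 1 + 0 = 19.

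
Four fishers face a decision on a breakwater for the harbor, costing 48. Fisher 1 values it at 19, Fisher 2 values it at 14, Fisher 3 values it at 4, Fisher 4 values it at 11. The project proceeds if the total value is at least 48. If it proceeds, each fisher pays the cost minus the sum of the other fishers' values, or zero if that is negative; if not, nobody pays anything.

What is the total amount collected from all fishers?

Total value 48 ≥ cost 48, so it is built.
Fisher 1: others sum to 29; max(0, 48 - 29) = 19.
Fisher 2: others sum to 34; max(0, 48 - 34) = 14.
Fisher 3: others sum to 44; max(0, 48 - 44) = 4.
Fisher 4: others sum to 37; max(0, 48 - 37) = 11.
Total collected = 19 + 14 + 4 + 11 = 48.

48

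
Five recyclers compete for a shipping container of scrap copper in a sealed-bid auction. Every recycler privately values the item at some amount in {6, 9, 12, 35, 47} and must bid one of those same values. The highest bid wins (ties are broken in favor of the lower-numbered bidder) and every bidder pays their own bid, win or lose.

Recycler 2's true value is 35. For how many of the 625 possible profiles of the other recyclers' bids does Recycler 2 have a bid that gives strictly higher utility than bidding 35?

Others bid (6, 6, 6, 6): truth gives 0; bid 9 gives 26 > 0. Violating.
Others bid (6, 6, 6, 9): truth gives 0; bid 9 gives 26 > 0. Violating.
Others bid (6, 6, 6, 12): truth gives 0; bid 12 gives 23 > 0. Violating.
Others bid (6, 6, 6, 47): truth gives -35; bid 6 gives -6 > -35. Violating.
Others bid (6, 6, 6, 35): truth gives 0; no alternative beats it.
Others bid (6, 6, 9, 35): truth gives 0; no alternative beats it.
(Checking all 625 profiles: 487 have a profitable deviation, 138 do not.)

487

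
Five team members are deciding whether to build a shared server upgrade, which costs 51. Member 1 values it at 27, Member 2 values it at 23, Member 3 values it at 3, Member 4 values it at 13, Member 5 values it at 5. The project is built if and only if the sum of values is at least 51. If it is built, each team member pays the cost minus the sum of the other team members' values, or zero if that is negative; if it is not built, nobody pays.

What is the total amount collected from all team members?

Total value 71 ≥ cost 51, so it is built.
Member 1: others sum to 44; max(0, 51 - 44) = 7.
Member 2: others sum to 48; max(0, 51 - 48) = 3.
Member 3: others sum to 68; max(0, 51 - 68) = 0.
Member 4: others sum to 58; max(0, 51 - 58) = 0.
Member 5: others sum to 66; max(0, 51 - 66) = 0.
Total collected = 7 + 3 + 0 + 0 + 0 = 10.

10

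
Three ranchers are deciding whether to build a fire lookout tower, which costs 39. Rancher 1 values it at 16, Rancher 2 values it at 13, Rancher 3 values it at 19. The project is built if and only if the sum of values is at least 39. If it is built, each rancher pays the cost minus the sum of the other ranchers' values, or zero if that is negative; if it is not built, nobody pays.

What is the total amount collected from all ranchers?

Total value 48 ≥ cost 39, so it is built.
Rancher 1: others sum to 32; max(0, 39 - 32) = 7.
Rancher 2: others sum to 35; max(0, 39 - 35) = 4.
Rancher 3: others sum to 29; max(0, 39 - 29) = 10.
Total collected = 7 + 4 + 10 = 21.

21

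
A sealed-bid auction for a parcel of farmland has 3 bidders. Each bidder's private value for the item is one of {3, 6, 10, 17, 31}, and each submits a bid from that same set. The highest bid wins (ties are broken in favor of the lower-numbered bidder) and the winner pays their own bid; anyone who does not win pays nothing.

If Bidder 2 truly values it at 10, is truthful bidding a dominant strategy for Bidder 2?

Consider the case where Bidder 1 bids 3 and Bidder 3 bids 3.
Truthful bid 10: wins, pays 10, utility 10 - 10 = 0.
Bid 6 instead: wins, pays 6, utility 10 - 6 = 4.
Since 4 > 0, bidding 6 is strictly better here, so truthful bidding is not dominant.

No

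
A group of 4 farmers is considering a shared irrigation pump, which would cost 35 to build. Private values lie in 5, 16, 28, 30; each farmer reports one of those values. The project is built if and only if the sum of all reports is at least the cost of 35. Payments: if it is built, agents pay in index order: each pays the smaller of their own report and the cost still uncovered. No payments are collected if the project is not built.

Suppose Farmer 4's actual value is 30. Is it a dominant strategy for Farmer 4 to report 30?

Yes

Check each profile of the others' reports and compare truth against every alternative report.
Others report (5, 5, 28): truth gives 30, best alternative gives 30.
Others report (5, 5, 30): truth gives 30, best alternative gives 30.
Others report (5, 16, 16): truth gives 30, best alternative gives 30.
Others report (5, 16, 28): truth gives 30, best alternative gives 30.
Others report (5, 16, 30): truth gives 30, best alternative gives 30.
Others report (5, 28, 5): truth gives 30, best alternative gives 30.
(Remaining 58 profiles checked similarly; truth is weakly best in each.)
In every case the truthful report is at least as good as any alternative, so it is a dominant strategy.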